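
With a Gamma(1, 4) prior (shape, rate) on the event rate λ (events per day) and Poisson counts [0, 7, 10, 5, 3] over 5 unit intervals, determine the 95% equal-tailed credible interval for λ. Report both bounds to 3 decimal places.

[1.887, 4.101]

Posterior: Gamma(1+25, 4+5) = Gamma(26, 9) (shape, rate).
Equal-tailed 95% interval: Gamma(26, 9) quantiles at 0.025 and 0.975.
Posterior mean ≈ 2.889, SD ≈ 0.567; a Normal approximation gives roughly [1.778, 3.999].
Exact: lower = 1.887; upper = 4.101.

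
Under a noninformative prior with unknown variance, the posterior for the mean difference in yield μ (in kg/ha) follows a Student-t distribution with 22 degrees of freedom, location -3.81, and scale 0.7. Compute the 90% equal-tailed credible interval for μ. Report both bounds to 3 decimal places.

[-5.012, -2.608]

The t_22 distribution is symmetric; the 90% interval is -3.81 ± t·0.7 with t_{0.95,22} = 1.717.
Half-width: 1.717 × 0.7 = 1.202.
-3.81 − 1.202 = -5.012; -3.81 + 1.202 = -2.608.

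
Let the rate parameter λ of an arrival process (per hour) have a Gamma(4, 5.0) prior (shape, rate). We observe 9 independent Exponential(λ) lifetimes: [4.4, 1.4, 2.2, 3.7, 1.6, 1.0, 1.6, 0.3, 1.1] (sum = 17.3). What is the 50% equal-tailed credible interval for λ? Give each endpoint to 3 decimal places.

[0.467, 0.682]

Posterior: Gamma(4+9, 5.0+17.3) = Gamma(13, 22.3) (shape, rate).
Equal-tailed 50% interval: Gamma(13, 22.3) quantiles at 0.25 and 0.75.
Posterior mean ≈ 0.583, SD ≈ 0.162; a Normal approximation gives roughly [0.474, 0.692].
Exact: lower = 0.467; upper = 0.682.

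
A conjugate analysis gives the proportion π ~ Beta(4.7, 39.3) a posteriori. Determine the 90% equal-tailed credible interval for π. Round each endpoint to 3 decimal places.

[0.042, 0.192]

Posterior: Beta(4.7, 39.3).
Equal-tailed 90% interval: the 0.05 and 0.95 quantiles of Beta(4.7, 39.3).
Posterior mean ≈ 0.107, SD ≈ 0.046; a Normal approximation gives roughly [0.031, 0.183].
Exact: F⁻¹(0.05) = 0.042; F⁻¹(0.95) = 0.192.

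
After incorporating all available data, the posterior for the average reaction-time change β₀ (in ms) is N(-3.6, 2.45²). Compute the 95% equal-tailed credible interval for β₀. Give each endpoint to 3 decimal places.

The posterior is symmetric, so the 95% equal-tailed interval is β₀ = -3.6 ± z·2.45 with z = 1.960.
Half-width: 1.960 × 2.45 = 4.802.
-3.6 − 4.802 = -8.402; -3.6 + 4.802 = 1.202.

[-8.402, 1.202]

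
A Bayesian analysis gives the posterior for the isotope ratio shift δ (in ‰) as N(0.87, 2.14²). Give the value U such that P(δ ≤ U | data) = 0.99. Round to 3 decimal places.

Need U with P(δ ≤ U) = 0.99: U = 0.87 + z_{0.01}·2.14.
z = 2.326; U = 0.87 + 2.326 × 2.14 = 5.848.

5.848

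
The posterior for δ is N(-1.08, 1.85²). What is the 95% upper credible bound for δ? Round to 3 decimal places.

1.963

Need U with P(δ ≤ U) = 0.95: U = -1.08 + z_{0.05}·1.85.
z = 1.645; U = -1.08 + 1.645 × 1.85 = 1.963.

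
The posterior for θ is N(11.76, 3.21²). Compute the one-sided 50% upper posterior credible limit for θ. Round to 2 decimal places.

Need U with P(θ ≤ U) = 0.50: U = 11.76 + z_{0.5}·3.21.
z = 0.000; U = 11.76 + 0.000 × 3.21 = 11.76.

11.76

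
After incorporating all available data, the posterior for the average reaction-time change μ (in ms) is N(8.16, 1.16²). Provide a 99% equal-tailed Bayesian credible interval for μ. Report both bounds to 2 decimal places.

[5.17, 11.15]

The posterior is symmetric, so the 99% equal-tailed interval is μ = 8.16 ± z·1.16 with z = 2.576.
Half-width: 2.576 × 1.16 = 2.99.
8.16 − 2.99 = 5.17; 8.16 + 2.99 = 11.15.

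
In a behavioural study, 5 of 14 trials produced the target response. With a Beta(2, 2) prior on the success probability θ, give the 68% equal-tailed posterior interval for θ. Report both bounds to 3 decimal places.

[0.275, 0.503]

Posterior: Beta(2+5, 2+9) = Beta(7, 11).
Equal-tailed 68% interval: the 0.16 and 0.84 quantiles of Beta(7, 11).
Posterior mean ≈ 0.389, SD ≈ 0.112; a Normal approximation gives roughly [0.278, 0.500].
Exact: F⁻¹(0.16) = 0.275; F⁻¹(0.84) = 0.503.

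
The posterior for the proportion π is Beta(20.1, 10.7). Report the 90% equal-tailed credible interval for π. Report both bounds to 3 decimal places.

Posterior: Beta(20.1, 10.7).
Equal-tailed 90% interval: the 0.05 and 0.95 quantiles of Beta(20.1, 10.7).
Posterior mean ≈ 0.653, SD ≈ 0.084; a Normal approximation gives roughly [0.514, 0.791].
Exact: F⁻¹(0.05) = 0.508; F⁻¹(0.95) = 0.786.

[0.508, 0.786]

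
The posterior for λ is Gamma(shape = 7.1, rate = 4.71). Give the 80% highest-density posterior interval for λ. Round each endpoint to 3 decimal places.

[0.728, 2.101]

The posterior is unimodal and skewed, so the HPD interval has equal density at both endpoints and is the shortest 80% interval.
Solving f(0.728) = f(2.101) with F(2.101) − F(0.728) = 0.80 gives [0.728, 2.101].
For comparison, the equal-tailed interval is [0.843, 2.263]; the HPD is narrower and shifted toward the mode.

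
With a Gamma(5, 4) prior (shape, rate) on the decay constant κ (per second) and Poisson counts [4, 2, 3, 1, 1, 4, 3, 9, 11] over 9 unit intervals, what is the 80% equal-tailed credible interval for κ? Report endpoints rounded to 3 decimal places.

[2.680, 3.968]

Posterior: Gamma(5+38, 4+9) = Gamma(43, 13) (shape, rate).
Equal-tailed 80% interval: Gamma(43, 13) quantiles at 0.1 and 0.9.
Posterior mean ≈ 3.308, SD ≈ 0.504; a Normal approximation gives roughly [2.661, 3.954].
Exact: lower = 2.680; upper = 3.968.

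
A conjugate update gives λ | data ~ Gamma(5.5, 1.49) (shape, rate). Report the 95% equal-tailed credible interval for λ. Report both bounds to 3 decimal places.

Posterior: Gamma(shape 5.5, rate 1.49).
Equal-tailed 95% interval: Gamma(5.5, 1.49) quantiles at 0.025 and 0.975.
Posterior mean ≈ 3.691, SD ≈ 1.574; a Normal approximation gives roughly [0.606, 6.776].
Exact: lower = 1.280; upper = 7.356.

[1.280, 7.356]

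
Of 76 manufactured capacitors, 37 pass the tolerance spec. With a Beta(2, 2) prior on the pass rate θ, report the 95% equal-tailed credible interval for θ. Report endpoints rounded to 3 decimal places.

[0.379, 0.596]

Posterior: Beta(2+37, 2+39) = Beta(39, 41).
Equal-tailed 95% interval: the 0.025 and 0.975 quantiles of Beta(39, 41).
Posterior mean ≈ 0.487, SD ≈ 0.056; a Normal approximation gives roughly [0.379, 0.596].
Exact: F⁻¹(0.025) = 0.379; F⁻¹(0.975) = 0.596.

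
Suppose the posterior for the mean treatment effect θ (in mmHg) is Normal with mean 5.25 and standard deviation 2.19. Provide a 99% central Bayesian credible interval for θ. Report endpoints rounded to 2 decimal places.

The posterior is symmetric, so the 99% equal-tailed interval is θ = 5.25 ± z·2.19 with z = 2.576.
Half-width: 2.576 × 2.19 = 5.64.
5.25 − 5.64 = -0.39; 5.25 + 5.64 = 10.89.

[-0.39, 10.89]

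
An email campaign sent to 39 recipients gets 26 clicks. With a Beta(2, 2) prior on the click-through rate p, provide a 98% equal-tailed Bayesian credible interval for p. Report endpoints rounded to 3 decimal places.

[0.476, 0.806]

Posterior: Beta(2+26, 2+13) = Beta(28, 15).
Equal-tailed 98% interval: the 0.01 and 0.99 quantiles of Beta(28, 15).
Posterior mean ≈ 0.651, SD ≈ 0.072; a Normal approximation gives roughly [0.484, 0.818].
Exact: F⁻¹(0.01) = 0.476; F⁻¹(0.99) = 0.806.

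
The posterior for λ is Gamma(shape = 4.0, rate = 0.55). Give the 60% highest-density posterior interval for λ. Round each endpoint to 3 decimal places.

[3.164, 8.650]

The posterior is unimodal and skewed, so the HPD interval has equal density at both endpoints and is the shortest 60% interval.
Solving f(3.164) = f(8.650) with F(8.650) − F(3.164) = 0.60 gives [3.164, 8.650].
For comparison, the equal-tailed interval is [4.176, 10.027]; the HPD is narrower and shifted toward the mode.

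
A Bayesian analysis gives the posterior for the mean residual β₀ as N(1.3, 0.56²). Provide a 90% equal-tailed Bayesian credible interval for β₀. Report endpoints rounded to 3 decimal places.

[0.379, 2.221]

The posterior is symmetric, so the 90% equal-tailed interval is β₀ = 1.3 ± z·0.56 with z = 1.645.
Half-width: 1.645 × 0.56 = 0.921.
1.3 − 0.921 = 0.379; 1.3 + 0.921 = 2.221.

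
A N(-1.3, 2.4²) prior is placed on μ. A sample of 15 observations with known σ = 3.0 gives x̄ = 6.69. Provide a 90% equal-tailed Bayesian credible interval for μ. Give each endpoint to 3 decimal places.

Posterior precision = 1/2.4² + 15/3.0² = 0.1736 + 1.6667 = 1.8403, so posterior SD = 0.7372.
Posterior mean = (-1.3/2.4² + 15·6.69/3.0²) / 1.8403 = 5.9362.
Interval: 5.9362 ± 1.645 × 0.7372 → [4.724, 7.149].

[4.724, 7.149]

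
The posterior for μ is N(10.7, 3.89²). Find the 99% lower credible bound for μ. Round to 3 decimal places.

1.651

Need L with P(μ ≥ L) = 0.99: L = 10.7 − z_{0.01}·3.89.
z = 2.326; L = 10.7 − 2.326 × 3.89 = 1.651.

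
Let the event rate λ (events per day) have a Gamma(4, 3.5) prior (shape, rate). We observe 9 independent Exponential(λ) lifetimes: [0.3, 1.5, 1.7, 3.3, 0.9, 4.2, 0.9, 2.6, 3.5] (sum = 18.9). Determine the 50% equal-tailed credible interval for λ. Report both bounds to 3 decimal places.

[0.465, 0.679]

Posterior: Gamma(4+9, 3.5+18.9) = Gamma(13, 22.4) (shape, rate).
Equal-tailed 50% interval: Gamma(13, 22.4) quantiles at 0.25 and 0.75.
Posterior mean ≈ 0.580, SD ≈ 0.161; a Normal approximation gives roughly [0.472, 0.689].
Exact: lower = 0.465; upper = 0.679.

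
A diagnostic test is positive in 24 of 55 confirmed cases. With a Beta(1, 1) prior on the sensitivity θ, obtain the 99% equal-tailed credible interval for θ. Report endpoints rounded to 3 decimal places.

[0.277, 0.608]

Posterior: Beta(1+24, 1+31) = Beta(25, 32).
Equal-tailed 99% interval: the 0.005 and 0.995 quantiles of Beta(25, 32).
Posterior mean ≈ 0.439, SD ≈ 0.065; a Normal approximation gives roughly [0.271, 0.606].
Exact: F⁻¹(0.005) = 0.277; F⁻¹(0.995) = 0.608.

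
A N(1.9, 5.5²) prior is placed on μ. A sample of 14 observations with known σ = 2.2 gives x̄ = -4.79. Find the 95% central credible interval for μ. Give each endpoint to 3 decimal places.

Posterior precision = 1/5.5² + 14/2.2² = 0.0331 + 2.8926 = 2.9256, so posterior SD = 0.5846.
Posterior mean = (1.9/5.5² + 14·-4.79/2.2²) / 2.9256 = -4.7144.
Interval: -4.7144 ± 1.960 × 0.5846 → [-5.860, -3.569].

[-5.860, -3.569]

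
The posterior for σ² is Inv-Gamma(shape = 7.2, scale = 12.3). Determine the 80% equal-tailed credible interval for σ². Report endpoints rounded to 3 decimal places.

[1.141, 3.040]

Inverse-Gamma(7.2, 12.3) quantiles: F⁻¹(0.1) and F⁻¹(0.9).
Equivalently, 1/σ² ~ Gamma(7.2, rate = 12.3); invert its 0.9 and 0.1 quantiles.
Posterior mean ≈ 1.984, SD ≈ 0.870; a Normal approximation gives roughly [0.869, 3.099].
Exact: lower = 1.141; upper = 3.040.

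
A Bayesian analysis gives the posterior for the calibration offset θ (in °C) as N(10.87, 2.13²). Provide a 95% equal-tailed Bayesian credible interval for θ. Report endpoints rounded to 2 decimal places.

The posterior is symmetric, so the 95% equal-tailed interval is θ = 10.87 ± z·2.13 with z = 1.960.
Half-width: 1.960 × 2.13 = 4.17.
10.87 − 4.17 = 6.70; 10.87 + 4.17 = 15.04.

[6.70, 15.04]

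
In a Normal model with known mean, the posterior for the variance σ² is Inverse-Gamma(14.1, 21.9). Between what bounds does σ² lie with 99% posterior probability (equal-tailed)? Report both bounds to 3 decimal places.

Inverse-Gamma(14.1, 21.9) quantiles: F⁻¹(0.005) and F⁻¹(0.995).
Equivalently, 1/σ² ~ Gamma(14.1, rate = 21.9); invert its 0.995 and 0.005 quantiles.
Posterior mean ≈ 1.672, SD ≈ 0.481; a Normal approximation gives roughly [0.434, 2.910].
Exact: lower = 0.854; upper = 3.478.

[0.854, 3.478]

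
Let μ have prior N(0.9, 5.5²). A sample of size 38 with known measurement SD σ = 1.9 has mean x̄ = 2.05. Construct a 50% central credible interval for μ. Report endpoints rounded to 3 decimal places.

[1.839, 2.254]

Posterior precision = 1/5.5² + 38/1.9² = 0.0331 + 10.5263 = 10.5594, so posterior SD = 0.3077.
Posterior mean = (0.9/5.5² + 38·2.05/1.9²) / 10.5594 = 2.0464.
Interval: 2.0464 ± 0.674 × 0.3077 → [1.839, 2.254].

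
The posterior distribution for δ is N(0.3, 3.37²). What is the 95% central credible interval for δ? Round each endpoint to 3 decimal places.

The posterior is symmetric, so the 95% equal-tailed interval is δ = 0.3 ± z·3.37 with z = 1.960.
Half-width: 1.960 × 3.37 = 6.605.
0.3 − 6.605 = -6.305; 0.3 + 6.605 = 6.905.

[-6.305, 6.905]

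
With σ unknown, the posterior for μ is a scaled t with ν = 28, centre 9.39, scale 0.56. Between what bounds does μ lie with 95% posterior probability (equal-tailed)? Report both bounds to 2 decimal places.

The t_28 distribution is symmetric; the 95% interval is 9.39 ± t·0.56 with t_{0.975,28} = 2.048.
Half-width: 2.048 × 0.56 = 1.15.
9.39 − 1.15 = 8.24; 9.39 + 1.15 = 10.54.

[8.24, 10.54]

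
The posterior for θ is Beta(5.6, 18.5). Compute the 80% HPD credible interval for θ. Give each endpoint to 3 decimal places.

[0.115, 0.328]

The posterior is unimodal and skewed, so the HPD interval has equal density at both endpoints and is the shortest 80% interval.
Solving f(0.115) = f(0.328) with F(0.328) − F(0.115) = 0.80 gives [0.115, 0.328].
For comparison, the equal-tailed interval is [0.129, 0.346]; the HPD is narrower and shifted toward the mode.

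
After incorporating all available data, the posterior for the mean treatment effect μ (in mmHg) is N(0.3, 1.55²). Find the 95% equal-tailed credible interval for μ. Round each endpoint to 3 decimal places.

[-2.738, 3.338]

The posterior is symmetric, so the 95% equal-tailed interval is μ = 0.3 ± z·1.55 with z = 1.960.
Half-width: 1.960 × 1.55 = 3.038.
0.3 − 3.038 = -2.738; 0.3 + 3.038 = 3.338.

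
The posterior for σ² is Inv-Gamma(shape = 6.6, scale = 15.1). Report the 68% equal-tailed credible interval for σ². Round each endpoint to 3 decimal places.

[1.662, 3.676]

Inverse-Gamma(6.6, 15.1) quantiles: F⁻¹(0.16) and F⁻¹(0.84).
Equivalently, 1/σ² ~ Gamma(6.6, rate = 15.1); invert its 0.84 and 0.16 quantiles.
Posterior mean ≈ 2.696, SD ≈ 1.257; a Normal approximation gives roughly [1.446, 3.947].
Exact: lower = 1.662; upper = 3.676.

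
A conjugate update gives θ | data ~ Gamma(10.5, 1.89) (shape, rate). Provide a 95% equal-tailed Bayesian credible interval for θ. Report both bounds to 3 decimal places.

Posterior: Gamma(shape 10.5, rate 1.89).
Equal-tailed 95% interval: Gamma(10.5, 1.89) quantiles at 0.025 and 0.975.
Posterior mean ≈ 5.556, SD ≈ 1.714; a Normal approximation gives roughly [2.195, 8.916].
Exact: lower = 2.720; upper = 9.386.

[2.720, 9.386]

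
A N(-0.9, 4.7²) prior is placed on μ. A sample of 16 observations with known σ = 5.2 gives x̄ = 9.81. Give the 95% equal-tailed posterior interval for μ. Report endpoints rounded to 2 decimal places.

Posterior precision = 1/4.7² + 16/5.2² = 0.0453 + 0.5917 = 0.6370, so posterior SD = 1.2530.
Posterior mean = (-0.9/4.7² + 16·9.81/5.2²) / 0.6370 = 9.0489.
Interval: 9.0489 ± 1.960 × 1.2530 → [6.59, 11.50].

[6.59, 11.50]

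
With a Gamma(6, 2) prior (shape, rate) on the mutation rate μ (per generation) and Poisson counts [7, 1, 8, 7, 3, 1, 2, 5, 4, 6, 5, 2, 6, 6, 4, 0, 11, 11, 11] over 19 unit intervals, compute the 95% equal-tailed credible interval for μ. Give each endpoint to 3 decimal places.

Posterior: Gamma(6+100, 2+19) = Gamma(106, 21) (shape, rate).
Equal-tailed 95% interval: Gamma(106, 21) quantiles at 0.025 and 0.975.
Posterior mean ≈ 5.048, SD ≈ 0.490; a Normal approximation gives roughly [4.087, 6.009].
Exact: lower = 4.133; upper = 6.053.

[4.133, 6.053]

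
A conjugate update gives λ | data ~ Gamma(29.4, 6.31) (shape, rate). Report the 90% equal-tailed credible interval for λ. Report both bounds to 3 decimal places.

Posterior: Gamma(shape 29.4, rate 6.31).
Equal-tailed 90% interval: Gamma(29.4, 6.31) quantiles at 0.05 and 0.95.
Posterior mean ≈ 4.659, SD ≈ 0.859; a Normal approximation gives roughly [3.246, 6.073].
Exact: lower = 3.342; upper = 6.157.

[3.342, 6.157]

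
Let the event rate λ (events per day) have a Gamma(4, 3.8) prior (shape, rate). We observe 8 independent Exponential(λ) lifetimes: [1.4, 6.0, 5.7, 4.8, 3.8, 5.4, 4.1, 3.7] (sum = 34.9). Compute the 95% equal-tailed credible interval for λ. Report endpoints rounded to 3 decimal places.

Posterior: Gamma(4+8, 3.8+34.9) = Gamma(12, 38.7) (shape, rate).
Equal-tailed 95% interval: Gamma(12, 38.7) quantiles at 0.025 and 0.975.
Posterior mean ≈ 0.310, SD ≈ 0.090; a Normal approximation gives roughly [0.135, 0.486].
Exact: lower = 0.160; upper = 0.509.

[0.160, 0.509]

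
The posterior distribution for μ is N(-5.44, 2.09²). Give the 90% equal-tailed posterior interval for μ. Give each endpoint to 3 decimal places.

[-8.878, -2.002]

The posterior is symmetric, so the 90% equal-tailed interval is μ = -5.44 ± z·2.09 with z = 1.645.
Half-width: 1.645 × 2.09 = 3.438.
-5.44 − 3.438 = -8.878; -5.44 + 3.438 = -2.002.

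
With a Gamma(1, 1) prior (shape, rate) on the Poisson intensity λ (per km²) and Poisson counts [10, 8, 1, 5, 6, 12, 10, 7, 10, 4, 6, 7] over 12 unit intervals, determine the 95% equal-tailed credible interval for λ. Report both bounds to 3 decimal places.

[5.360, 8.170]

Posterior: Gamma(1+86, 1+12) = Gamma(87, 13) (shape, rate).
Equal-tailed 95% interval: Gamma(87, 13) quantiles at 0.025 and 0.975.
Posterior mean ≈ 6.692, SD ≈ 0.717; a Normal approximation gives roughly [5.286, 8.099].
Exact: lower = 5.360; upper = 8.170.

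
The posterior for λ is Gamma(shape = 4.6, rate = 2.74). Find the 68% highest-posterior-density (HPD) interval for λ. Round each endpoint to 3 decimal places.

[0.729, 2.150]

The posterior is unimodal and skewed, so the HPD interval has equal density at both endpoints and is the shortest 68% interval.
Solving f(0.729) = f(2.150) with F(2.150) − F(0.729) = 0.68 gives [0.729, 2.150].
For comparison, the equal-tailed interval is [0.928, 2.428]; the HPD is narrower and shifted toward the mode.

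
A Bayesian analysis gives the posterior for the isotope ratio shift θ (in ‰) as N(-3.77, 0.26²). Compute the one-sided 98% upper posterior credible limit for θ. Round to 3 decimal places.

Need U with P(θ ≤ U) = 0.98: U = -3.77 + z_{0.02}·0.26.
z = 2.054; U = -3.77 + 2.054 × 0.26 = -3.236.

-3.236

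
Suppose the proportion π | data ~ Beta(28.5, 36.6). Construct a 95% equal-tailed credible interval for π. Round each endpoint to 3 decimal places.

Posterior: Beta(28.5, 36.6).
Equal-tailed 95% interval: the 0.025 and 0.975 quantiles of Beta(28.5, 36.6).
Posterior mean ≈ 0.438, SD ≈ 0.061; a Normal approximation gives roughly [0.318, 0.557].
Exact: F⁻¹(0.025) = 0.320; F⁻¹(0.975) = 0.559.

[0.320, 0.559]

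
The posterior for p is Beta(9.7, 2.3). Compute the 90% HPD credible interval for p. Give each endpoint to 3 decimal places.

[0.647, 0.978]

The posterior is unimodal and skewed, so the HPD interval has equal density at both endpoints and is the shortest 90% interval.
Solving f(0.647) = f(0.978) with F(0.978) − F(0.647) = 0.90 gives [0.647, 0.978].
For comparison, the equal-tailed interval is [0.602, 0.954]; the HPD is narrower and shifted toward the mode.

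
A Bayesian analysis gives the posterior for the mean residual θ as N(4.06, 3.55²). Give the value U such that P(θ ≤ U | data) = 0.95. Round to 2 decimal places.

9.90

Need U with P(θ ≤ U) = 0.95: U = 4.06 + z_{0.05}·3.55.
z = 1.645; U = 4.06 + 1.645 × 3.55 = 9.90.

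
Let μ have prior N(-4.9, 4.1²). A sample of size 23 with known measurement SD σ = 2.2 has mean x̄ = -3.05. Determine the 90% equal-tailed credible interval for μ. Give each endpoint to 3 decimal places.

Posterior precision = 1/4.1² + 23/2.2² = 0.0595 + 4.7521 = 4.8116, so posterior SD = 0.4559.
Posterior mean = (-4.9/4.1² + 23·-3.05/2.2²) / 4.8116 = -3.0729.
Interval: -3.0729 ± 1.645 × 0.4559 → [-3.823, -2.323].

[-3.823, -2.323]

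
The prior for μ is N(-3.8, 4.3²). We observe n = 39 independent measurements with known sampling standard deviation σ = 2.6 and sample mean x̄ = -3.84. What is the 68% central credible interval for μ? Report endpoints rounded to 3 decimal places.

[-4.252, -3.428]

Posterior precision = 1/4.3² + 39/2.6² = 0.0541 + 5.7692 = 5.8233, so posterior SD = 0.4144.
Posterior mean = (-3.8/4.3² + 39·-3.84/2.6²) / 5.8233 = -3.8396.
Interval: -3.8396 ± 0.994 × 0.4144 → [-4.252, -3.428].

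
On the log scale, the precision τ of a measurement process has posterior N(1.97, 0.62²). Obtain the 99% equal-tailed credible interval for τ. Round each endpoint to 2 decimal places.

On the log scale the 99% interval is 1.97 ± 2.576 × 0.62 = [0.3730, 3.5670].
Exponentiate: [e^0.3730, e^3.5670] = [1.45, 35.41].

[1.45, 35.41]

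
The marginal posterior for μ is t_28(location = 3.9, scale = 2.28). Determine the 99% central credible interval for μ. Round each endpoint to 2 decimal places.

The t_28 distribution is symmetric; the 99% interval is 3.9 ± t·2.28 with t_{0.995,28} = 2.763.
Half-width: 2.763 × 2.28 = 6.30.
3.9 − 6.30 = -2.40; 3.9 + 6.30 = 10.20.

[-2.40, 10.20]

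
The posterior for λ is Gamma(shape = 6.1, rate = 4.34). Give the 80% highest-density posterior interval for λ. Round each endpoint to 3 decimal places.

[0.621, 1.989]

The posterior is unimodal and skewed, so the HPD interval has equal density at both endpoints and is the shortest 80% interval.
Solving f(0.621) = f(1.989) with F(1.989) − F(0.621) = 0.80 gives [0.621, 1.989].
For comparison, the equal-tailed interval is [0.743, 2.166]; the HPD is narrower and shifted toward the mode.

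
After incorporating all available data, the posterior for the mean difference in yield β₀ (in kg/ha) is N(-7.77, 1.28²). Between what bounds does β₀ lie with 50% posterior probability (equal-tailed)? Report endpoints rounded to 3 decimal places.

The posterior is symmetric, so the 50% equal-tailed interval is β₀ = -7.77 ± z·1.28 with z = 0.674.
Half-width: 0.674 × 1.28 = 0.863.
-7.77 − 0.863 = -8.633; -7.77 + 0.863 = -6.907.

[-8.633, -6.907]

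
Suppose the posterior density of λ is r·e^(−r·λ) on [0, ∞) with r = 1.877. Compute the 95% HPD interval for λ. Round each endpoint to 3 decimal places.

The exponential density is strictly decreasing on [0, ∞), so the HPD interval is anchored at 0: [0, q] with P(λ ≤ q) = 0.95.
q = −ln(1 − 0.95) / 1.877 = 2.9957 / 1.877 = 1.596.

[0.000, 1.596]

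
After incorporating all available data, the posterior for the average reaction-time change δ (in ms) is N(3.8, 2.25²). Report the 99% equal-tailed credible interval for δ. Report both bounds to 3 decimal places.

[-1.996, 9.596]

The posterior is symmetric, so the 99% equal-tailed interval is δ = 3.8 ± z·2.25 with z = 2.576.
Half-width: 2.576 × 2.25 = 5.796.
3.8 − 5.796 = -1.996; 3.8 + 5.796 = 9.596.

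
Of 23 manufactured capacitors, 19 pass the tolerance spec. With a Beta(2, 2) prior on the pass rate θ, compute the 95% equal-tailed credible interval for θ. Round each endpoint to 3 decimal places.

Posterior: Beta(2+19, 2+4) = Beta(21, 6).
Equal-tailed 95% interval: the 0.025 and 0.975 quantiles of Beta(21, 6).
Posterior mean ≈ 0.778, SD ≈ 0.079; a Normal approximation gives roughly [0.624, 0.932].
Exact: F⁻¹(0.025) = 0.606; F⁻¹(0.975) = 0.910.

[0.606, 0.910]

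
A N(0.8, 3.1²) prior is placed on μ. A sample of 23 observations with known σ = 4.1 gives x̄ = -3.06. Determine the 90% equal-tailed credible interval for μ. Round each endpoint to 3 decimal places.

[-4.143, -1.432]

Posterior precision = 1/3.1² + 23/4.1² = 0.1041 + 1.3682 = 1.4723, so posterior SD = 0.8241.
Posterior mean = (0.8/3.1² + 23·-3.06/4.1²) / 1.4723 = -2.7872.
Interval: -2.7872 ± 1.645 × 0.8241 → [-4.143, -1.432].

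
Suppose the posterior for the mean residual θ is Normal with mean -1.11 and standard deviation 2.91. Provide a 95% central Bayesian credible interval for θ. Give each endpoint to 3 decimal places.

The posterior is symmetric, so the 95% equal-tailed interval is θ = -1.11 ± z·2.91 with z = 1.960.
Half-width: 1.960 × 2.91 = 5.703.
-1.11 − 5.703 = -6.813; -1.11 + 5.703 = 4.593.

[-6.813, 4.593]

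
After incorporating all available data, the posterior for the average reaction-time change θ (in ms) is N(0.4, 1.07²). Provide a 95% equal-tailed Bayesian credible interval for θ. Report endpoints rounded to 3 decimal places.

The posterior is symmetric, so the 95% equal-tailed interval is θ = 0.4 ± z·1.07 with z = 1.960.
Half-width: 1.960 × 1.07 = 2.097.
0.4 − 2.097 = -1.697; 0.4 + 2.097 = 2.497.

[-1.697, 2.497]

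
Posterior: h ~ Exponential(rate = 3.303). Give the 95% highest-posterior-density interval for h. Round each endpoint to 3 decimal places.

The exponential density is strictly decreasing on [0, ∞), so the HPD interval is anchored at 0: [0, q] with P(h ≤ q) = 0.95.
q = −ln(1 − 0.95) / 3.303 = 2.9957 / 3.303 = 0.907.

[0.000, 0.907]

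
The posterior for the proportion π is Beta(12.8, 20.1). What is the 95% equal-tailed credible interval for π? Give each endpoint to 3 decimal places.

[0.233, 0.558]

Posterior: Beta(12.8, 20.1).
Equal-tailed 95% interval: the 0.025 and 0.975 quantiles of Beta(12.8, 20.1).
Posterior mean ≈ 0.389, SD ≈ 0.084; a Normal approximation gives roughly [0.225, 0.553].
Exact: F⁻¹(0.025) = 0.233; F⁻¹(0.975) = 0.558.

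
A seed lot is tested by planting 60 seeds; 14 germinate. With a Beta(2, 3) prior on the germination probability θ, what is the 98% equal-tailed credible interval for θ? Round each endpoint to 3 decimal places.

Posterior: Beta(2+14, 3+46) = Beta(16, 49).
Equal-tailed 98% interval: the 0.01 and 0.99 quantiles of Beta(16, 49).
Posterior mean ≈ 0.246, SD ≈ 0.053; a Normal approximation gives roughly [0.123, 0.370].
Exact: F⁻¹(0.01) = 0.135; F⁻¹(0.99) = 0.380.

[0.135, 0.380]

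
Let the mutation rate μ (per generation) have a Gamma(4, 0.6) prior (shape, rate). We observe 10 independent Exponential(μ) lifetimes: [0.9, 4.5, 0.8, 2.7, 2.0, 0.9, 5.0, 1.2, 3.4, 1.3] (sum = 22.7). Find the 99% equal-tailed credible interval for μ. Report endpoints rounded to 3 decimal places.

Posterior: Gamma(4+10, 0.6+22.7) = Gamma(14, 23.3) (shape, rate).
Equal-tailed 99% interval: Gamma(14, 23.3) quantiles at 0.005 and 0.995.
Posterior mean ≈ 0.601, SD ≈ 0.161; a Normal approximation gives roughly [0.187, 1.015].
Exact: lower = 0.267; upper = 1.094.

[0.267, 1.094]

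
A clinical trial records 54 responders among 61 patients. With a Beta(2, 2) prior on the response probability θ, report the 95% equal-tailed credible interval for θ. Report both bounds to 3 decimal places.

[0.768, 0.934]

Posterior: Beta(2+54, 2+7) = Beta(56, 9).
Equal-tailed 95% interval: the 0.025 and 0.975 quantiles of Beta(56, 9).
Posterior mean ≈ 0.862, SD ≈ 0.043; a Normal approximation gives roughly [0.778, 0.945].
Exact: F⁻¹(0.025) = 0.768; F⁻¹(0.975) = 0.934.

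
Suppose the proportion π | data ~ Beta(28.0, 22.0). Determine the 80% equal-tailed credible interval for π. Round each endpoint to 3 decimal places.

Posterior: Beta(28.0, 22.0).
Equal-tailed 80% interval: the 0.1 and 0.9 quantiles of Beta(28.0, 22.0).
Posterior mean ≈ 0.560, SD ≈ 0.070; a Normal approximation gives roughly [0.471, 0.649].
Exact: F⁻¹(0.1) = 0.470; F⁻¹(0.9) = 0.649.

[0.470, 0.649]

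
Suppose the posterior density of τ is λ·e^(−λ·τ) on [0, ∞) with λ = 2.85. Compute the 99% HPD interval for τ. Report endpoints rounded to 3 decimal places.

[0.000, 1.616]

The exponential density is strictly decreasing on [0, ∞), so the HPD interval is anchored at 0: [0, q] with P(τ ≤ q) = 0.99.
q = −ln(1 − 0.99) / 2.85 = 4.6052 / 2.85 = 1.616.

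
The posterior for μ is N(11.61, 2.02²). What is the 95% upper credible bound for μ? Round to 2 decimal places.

Need U with P(μ ≤ U) = 0.95: U = 11.61 + z_{0.05}·2.02.
z = 1.645; U = 11.61 + 1.645 × 2.02 = 14.93.

14.93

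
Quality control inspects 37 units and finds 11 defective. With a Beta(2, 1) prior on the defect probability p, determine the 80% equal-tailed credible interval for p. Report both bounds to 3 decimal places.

Posterior: Beta(2+11, 1+26) = Beta(13, 27).
Equal-tailed 80% interval: the 0.1 and 0.9 quantiles of Beta(13, 27).
Posterior mean ≈ 0.325, SD ≈ 0.073; a Normal approximation gives roughly [0.231, 0.419].
Exact: F⁻¹(0.1) = 0.233; F⁻¹(0.9) = 0.421.

[0.233, 0.421]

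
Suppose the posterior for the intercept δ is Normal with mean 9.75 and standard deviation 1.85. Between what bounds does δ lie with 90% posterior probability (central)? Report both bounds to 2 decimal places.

The posterior is symmetric, so the 90% equal-tailed interval is δ = 9.75 ± z·1.85 with z = 1.645.
Half-width: 1.645 × 1.85 = 3.04.
9.75 − 3.04 = 6.71; 9.75 + 3.04 = 12.79.

[6.71, 12.79]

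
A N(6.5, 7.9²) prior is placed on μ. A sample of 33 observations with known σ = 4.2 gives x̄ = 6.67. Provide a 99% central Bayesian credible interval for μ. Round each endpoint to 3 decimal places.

Posterior precision = 1/7.9² + 33/4.2² = 0.0160 + 1.8707 = 1.8868, so posterior SD = 0.7280.
Posterior mean = (6.5/7.9² + 33·6.67/4.2²) / 1.8868 = 6.6686.
Interval: 6.6686 ± 2.576 × 0.7280 → [4.793, 8.544].

[4.793, 8.544]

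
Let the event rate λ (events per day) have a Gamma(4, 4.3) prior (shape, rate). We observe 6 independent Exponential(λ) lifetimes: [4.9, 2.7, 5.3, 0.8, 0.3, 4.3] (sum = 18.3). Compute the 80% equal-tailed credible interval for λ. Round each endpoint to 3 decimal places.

[0.275, 0.629]

Posterior: Gamma(4+6, 4.3+18.3) = Gamma(10, 22.6) (shape, rate).
Equal-tailed 80% interval: Gamma(10, 22.6) quantiles at 0.1 and 0.9.
Posterior mean ≈ 0.442, SD ≈ 0.140; a Normal approximation gives roughly [0.263, 0.622].
Exact: lower = 0.275; upper = 0.629.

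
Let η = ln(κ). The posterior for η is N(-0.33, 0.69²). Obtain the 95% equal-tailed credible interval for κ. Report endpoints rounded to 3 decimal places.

[0.186, 2.780]

On the log scale the 95% interval is -0.33 ± 1.960 × 0.69 = [-1.6824, 1.0224].
Exponentiate: [e^-1.6824, e^1.0224] = [0.186, 2.780].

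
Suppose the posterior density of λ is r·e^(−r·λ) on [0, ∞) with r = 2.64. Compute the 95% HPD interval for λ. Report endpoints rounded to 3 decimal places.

[0.000, 1.135]

The exponential density is strictly decreasing on [0, ∞), so the HPD interval is anchored at 0: [0, q] with P(λ ≤ q) = 0.95.
q = −ln(1 − 0.95) / 2.64 = 2.9957 / 2.64 = 1.135.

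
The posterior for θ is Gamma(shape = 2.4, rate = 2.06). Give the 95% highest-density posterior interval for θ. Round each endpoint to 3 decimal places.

The posterior is unimodal and skewed, so the HPD interval has equal density at both endpoints and is the shortest 95% interval.
Solving f(0.059) = f(2.637) with F(2.637) − F(0.059) = 0.95 gives [0.059, 2.637].
For comparison, the equal-tailed interval is [0.184, 3.034]; the HPD is narrower and shifted toward the mode.

[0.059, 2.637]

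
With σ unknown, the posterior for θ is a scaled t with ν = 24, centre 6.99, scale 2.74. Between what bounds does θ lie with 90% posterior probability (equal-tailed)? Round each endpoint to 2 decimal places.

[2.30, 11.68]

The t_24 distribution is symmetric; the 90% interval is 6.99 ± t·2.74 with t_{0.95,24} = 1.711.
Half-width: 1.711 × 2.74 = 4.69.
6.99 − 4.69 = 2.30; 6.99 + 4.69 = 11.68.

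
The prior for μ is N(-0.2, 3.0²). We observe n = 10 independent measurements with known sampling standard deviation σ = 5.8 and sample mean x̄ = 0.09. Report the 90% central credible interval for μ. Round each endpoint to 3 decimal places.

Posterior precision = 1/3.0² + 10/5.8² = 0.1111 + 0.2973 = 0.4084, so posterior SD = 1.5648.
Posterior mean = (-0.2/3.0² + 10·0.09/5.8²) / 0.4084 = 0.0111.
Interval: 0.0111 ± 1.645 × 1.5648 → [-2.563, 2.585].

[-2.563, 2.585]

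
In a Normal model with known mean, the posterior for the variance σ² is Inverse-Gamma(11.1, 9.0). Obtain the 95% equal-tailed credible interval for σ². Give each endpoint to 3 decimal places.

[0.486, 1.618]

Inverse-Gamma(11.1, 9.0) quantiles: F⁻¹(0.025) and F⁻¹(0.975).
Equivalently, 1/σ² ~ Gamma(11.1, rate = 9.0); invert its 0.975 and 0.025 quantiles.
Posterior mean ≈ 0.891, SD ≈ 0.295; a Normal approximation gives roughly [0.312, 1.470].
Exact: lower = 0.486; upper = 1.618.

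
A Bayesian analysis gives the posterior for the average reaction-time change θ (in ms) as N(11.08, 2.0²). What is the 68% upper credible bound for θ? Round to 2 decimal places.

Need U with P(θ ≤ U) = 0.68: U = 11.08 + z_{0.32}·2.0.
z = 0.468; U = 11.08 + 0.468 × 2.0 = 12.02.

12.02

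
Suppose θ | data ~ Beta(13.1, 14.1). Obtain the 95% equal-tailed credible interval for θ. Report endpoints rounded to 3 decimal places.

[0.300, 0.666]

Posterior: Beta(13.1, 14.1).
Equal-tailed 95% interval: the 0.025 and 0.975 quantiles of Beta(13.1, 14.1).
Posterior mean ≈ 0.482, SD ≈ 0.094; a Normal approximation gives roughly [0.297, 0.666].
Exact: F⁻¹(0.025) = 0.300; F⁻¹(0.975) = 0.666.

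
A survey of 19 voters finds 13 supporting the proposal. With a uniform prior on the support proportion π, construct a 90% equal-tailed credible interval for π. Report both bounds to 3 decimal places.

Posterior: Beta(1+13, 1+6) = Beta(14, 7).
Equal-tailed 90% interval: the 0.05 and 0.95 quantiles of Beta(14, 7).
Posterior mean ≈ 0.667, SD ≈ 0.101; a Normal approximation gives roughly [0.501, 0.832].
Exact: F⁻¹(0.05) = 0.492; F⁻¹(0.95) = 0.823.

[0.492, 0.823]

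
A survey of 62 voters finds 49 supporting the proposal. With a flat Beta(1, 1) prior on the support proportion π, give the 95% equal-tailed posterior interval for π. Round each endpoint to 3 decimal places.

Posterior: Beta(1+49, 1+13) = Beta(50, 14).
Equal-tailed 95% interval: the 0.025 and 0.975 quantiles of Beta(50, 14).
Posterior mean ≈ 0.781, SD ≈ 0.051; a Normal approximation gives roughly [0.681, 0.882].
Exact: F⁻¹(0.025) = 0.673; F⁻¹(0.975) = 0.873.

[0.673, 0.873]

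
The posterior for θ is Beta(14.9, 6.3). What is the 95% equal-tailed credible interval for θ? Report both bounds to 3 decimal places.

Posterior: Beta(14.9, 6.3).
Equal-tailed 95% interval: the 0.025 and 0.975 quantiles of Beta(14.9, 6.3).
Posterior mean ≈ 0.703, SD ≈ 0.097; a Normal approximation gives roughly [0.513, 0.893].
Exact: F⁻¹(0.025) = 0.497; F⁻¹(0.975) = 0.872.

[0.497, 0.872]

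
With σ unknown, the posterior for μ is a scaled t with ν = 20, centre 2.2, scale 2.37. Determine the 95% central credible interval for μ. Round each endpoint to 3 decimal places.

The t_20 distribution is symmetric; the 95% interval is 2.2 ± t·2.37 with t_{0.975,20} = 2.086.
Half-width: 2.086 × 2.37 = 4.944.
2.2 − 4.944 = -2.744; 2.2 + 4.944 = 7.144.

[-2.744, 7.144]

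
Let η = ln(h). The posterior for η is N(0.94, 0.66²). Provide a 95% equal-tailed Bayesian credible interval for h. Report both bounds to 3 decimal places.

On the log scale the 95% interval is 0.94 ± 1.960 × 0.66 = [-0.3536, 2.2336].
Exponentiate: [e^-0.3536, e^2.2336] = [0.702, 9.333].

[0.702, 9.333]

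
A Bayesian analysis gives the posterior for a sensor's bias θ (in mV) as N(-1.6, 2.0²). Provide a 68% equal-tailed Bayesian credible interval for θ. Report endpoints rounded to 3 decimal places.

[-3.589, 0.389]

The posterior is symmetric, so the 68% equal-tailed interval is θ = -1.6 ± z·2.0 with z = 0.994.
Half-width: 0.994 × 2.0 = 1.989.
-1.6 − 1.989 = -3.589; -1.6 + 1.989 = 0.389.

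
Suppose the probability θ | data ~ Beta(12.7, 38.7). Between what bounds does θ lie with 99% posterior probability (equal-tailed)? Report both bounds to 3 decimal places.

[0.114, 0.416]

Posterior: Beta(12.7, 38.7).
Equal-tailed 99% interval: the 0.005 and 0.995 quantiles of Beta(12.7, 38.7).
Posterior mean ≈ 0.247, SD ≈ 0.060; a Normal approximation gives roughly [0.094, 0.401].
Exact: F⁻¹(0.005) = 0.114; F⁻¹(0.995) = 0.416.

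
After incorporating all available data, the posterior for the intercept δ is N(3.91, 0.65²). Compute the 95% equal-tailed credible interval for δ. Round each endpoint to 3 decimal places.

The posterior is symmetric, so the 95% equal-tailed interval is δ = 3.91 ± z·0.65 with z = 1.960.
Half-width: 1.960 × 0.65 = 1.274.
3.91 − 1.274 = 2.636; 3.91 + 1.274 = 5.184.

[2.636, 5.184]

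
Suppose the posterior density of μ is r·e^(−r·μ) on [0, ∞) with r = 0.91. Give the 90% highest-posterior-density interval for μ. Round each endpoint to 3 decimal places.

The exponential density is strictly decreasing on [0, ∞), so the HPD interval is anchored at 0: [0, q] with P(μ ≤ q) = 0.90.
q = −ln(1 − 0.90) / 0.91 = 2.3026 / 0.91 = 2.530.

[0.000, 2.530]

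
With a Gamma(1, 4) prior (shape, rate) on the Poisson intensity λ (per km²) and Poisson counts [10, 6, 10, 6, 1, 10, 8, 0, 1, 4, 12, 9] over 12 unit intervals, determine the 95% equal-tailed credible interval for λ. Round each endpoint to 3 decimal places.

Posterior: Gamma(1+77, 4+12) = Gamma(78, 16) (shape, rate).
Equal-tailed 95% interval: Gamma(78, 16) quantiles at 0.025 and 0.975.
Posterior mean ≈ 4.875, SD ≈ 0.552; a Normal approximation gives roughly [3.793, 5.957].
Exact: lower = 3.853; upper = 6.015.

[3.853, 6.015]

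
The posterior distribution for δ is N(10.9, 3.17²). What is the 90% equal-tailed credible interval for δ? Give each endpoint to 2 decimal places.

[5.69, 16.11]

The posterior is symmetric, so the 90% equal-tailed interval is δ = 10.9 ± z·3.17 with z = 1.645.
Half-width: 1.645 × 3.17 = 5.21.
10.9 − 5.21 = 5.69; 10.9 + 5.21 = 16.11.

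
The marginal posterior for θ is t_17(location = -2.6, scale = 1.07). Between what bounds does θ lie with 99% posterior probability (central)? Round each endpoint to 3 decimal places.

The t_17 distribution is symmetric; the 99% interval is -2.6 ± t·1.07 with t_{0.995,17} = 2.898.
Half-width: 2.898 × 1.07 = 3.101.
-2.6 − 3.101 = -5.701; -2.6 + 3.101 = 0.501.

[-5.701, 0.501]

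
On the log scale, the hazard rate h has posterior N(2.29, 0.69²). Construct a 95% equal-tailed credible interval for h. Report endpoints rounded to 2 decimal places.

On the log scale the 95% interval is 2.29 ± 1.960 × 0.69 = [0.9376, 3.6424].
Exponentiate: [e^0.9376, e^3.6424] = [2.55, 38.18].

[2.55, 38.18]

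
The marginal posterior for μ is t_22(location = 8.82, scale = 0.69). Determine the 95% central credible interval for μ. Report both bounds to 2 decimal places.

The t_22 distribution is symmetric; the 95% interval is 8.82 ± t·0.69 with t_{0.975,22} = 2.074.
Half-width: 2.074 × 0.69 = 1.43.
8.82 − 1.43 = 7.39; 8.82 + 1.43 = 10.25.

[7.39, 10.25]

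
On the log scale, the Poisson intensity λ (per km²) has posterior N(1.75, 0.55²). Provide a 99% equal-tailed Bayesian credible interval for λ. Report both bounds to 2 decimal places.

[1.40, 23.73]

On the log scale the 99% interval is 1.75 ± 2.576 × 0.55 = [0.3333, 3.1667].
Exponentiate: [e^0.3333, e^3.1667] = [1.40, 23.73].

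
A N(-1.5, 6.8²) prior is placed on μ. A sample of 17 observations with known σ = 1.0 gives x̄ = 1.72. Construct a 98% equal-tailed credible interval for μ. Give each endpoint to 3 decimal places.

Posterior precision = 1/6.8² + 17/1.0² = 0.0216 + 17.0000 = 17.0216, so posterior SD = 0.2424.
Posterior mean = (-1.5/6.8² + 17·1.72/1.0²) / 17.0216 = 1.7159.
Interval: 1.7159 ± 2.326 × 0.2424 → [1.152, 2.280].

[1.152, 2.280]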